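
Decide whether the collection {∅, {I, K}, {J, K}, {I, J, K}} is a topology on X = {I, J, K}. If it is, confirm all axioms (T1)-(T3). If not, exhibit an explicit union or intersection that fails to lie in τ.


τ is NOT a topology on X.

Axiom (T1): ∅ ∈ τ? Yes; X ∈ τ? Yes.
Axiom (T2/T3): check pairwise unions and intersections of members of τ.
Counterexample for (T3): {I, K} ∩ {J, K} = {K} ∉ τ. Therefore τ is NOT a topology.


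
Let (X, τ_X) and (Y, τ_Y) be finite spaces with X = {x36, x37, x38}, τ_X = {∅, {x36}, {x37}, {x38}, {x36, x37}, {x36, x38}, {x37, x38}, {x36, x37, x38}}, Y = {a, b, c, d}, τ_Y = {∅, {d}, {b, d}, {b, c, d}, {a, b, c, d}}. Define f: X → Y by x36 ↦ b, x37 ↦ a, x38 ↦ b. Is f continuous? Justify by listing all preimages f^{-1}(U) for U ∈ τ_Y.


f IS continuous.

Compute f^{-1}(U) for each U ∈ τ_Y:
  U = ∅: f^{-1}(U) = ∅ ∈ τ_X ✓.
  U = {d}: f^{-1}(U) = ∅ ∈ τ_X ✓.
  U = {b, d}: f^{-1}(U) = {x36, x38} ∈ τ_X ✓.
  U = {b, c, d}: f^{-1}(U) = {x36, x38} ∈ τ_X ✓.
  U = {a, b, c, d}: f^{-1}(U) = {x36, x37, x38} ∈ τ_X ✓.
Every preimage lies in τ_X, so f IS continuous.


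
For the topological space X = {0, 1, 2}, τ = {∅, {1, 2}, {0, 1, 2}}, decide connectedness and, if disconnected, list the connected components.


(X, τ) is connected.

Find clopen sets (U ∈ τ with X ∖ U ∈ τ):
  U = ∅, X ∖ U = {0, 1, 2} — both open, so U is clopen.
  U = {0, 1, 2}, X ∖ U = ∅ — both open, so U is clopen.
Only trivial clopens (∅ and X) exist, so (X, τ) is connected.
Compute connected components by grouping points that agree on all clopens:
  component: {0, 1, 2}


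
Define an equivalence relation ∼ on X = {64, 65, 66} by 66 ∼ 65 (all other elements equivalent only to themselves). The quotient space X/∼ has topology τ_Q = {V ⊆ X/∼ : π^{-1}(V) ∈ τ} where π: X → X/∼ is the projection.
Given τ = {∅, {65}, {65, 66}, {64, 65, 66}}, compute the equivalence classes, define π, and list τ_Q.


X/∼ = {[64], [65=66]}; |τ_Q| = 3.

Equivalence classes: [64], [65=66].
Quotient map π: X → X/∼ sends 64 ↦ [64], 65 ↦ [65=66], 66 ↦ [65=66].
For each subset V ⊆ X/∼, compute π^{-1}(V) ⊆ X and check whether π^{-1}(V) ∈ τ. V is open in τ_Q iff π^{-1}(V) ∈ τ.
  V = {}: π^{-1}(V) = ∅ ∈ τ ✓.
  V = {[64]}: π^{-1}(V) = {64} ∉ τ ✗.
  V = {[65=66]}: π^{-1}(V) = {65, 66} ∈ τ ✓.
  V = {[64], [65=66]}: π^{-1}(V) = {64, 65, 66} ∈ τ ✓.
Open sets in the quotient: τ_Q = {{}, {[65=66]}, {[64], [65=66]}} (3 elements).


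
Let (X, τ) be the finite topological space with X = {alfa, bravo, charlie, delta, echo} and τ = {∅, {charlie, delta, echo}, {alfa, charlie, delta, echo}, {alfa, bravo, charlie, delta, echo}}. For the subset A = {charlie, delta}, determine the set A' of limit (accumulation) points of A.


A' = {alfa, bravo, charlie, delta, echo}

For each x ∈ X, list the open sets U ∈ τ with x ∈ U, then check whether U ∩ (A ∖ {x}) ≠ ∅ for every such U.
  x = alfa: opens ∋ x are {alfa, charlie, delta, echo}, {alfa, bravo, charlie, delta, echo}; each meets A ∖ {alfa}, so x IS a limit point.
  x = bravo: opens ∋ x are {alfa, bravo, charlie, delta, echo}; each meets A ∖ {bravo}, so x IS a limit point.
  x = charlie: opens ∋ x are {charlie, delta, echo}, {alfa, charlie, delta, echo}, {alfa, bravo, charlie, delta, echo}; each meets A ∖ {charlie}, so x IS a limit point.
  x = delta: opens ∋ x are {charlie, delta, echo}, {alfa, charlie, delta, echo}, {alfa, bravo, charlie, delta, echo}; each meets A ∖ {delta}, so x IS a limit point.
  x = echo: opens ∋ x are {charlie, delta, echo}, {alfa, charlie, delta, echo}, {alfa, bravo, charlie, delta, echo}; each meets A ∖ {echo}, so x IS a limit point.
Collecting: A' = {alfa, bravo, charlie, delta, echo}.


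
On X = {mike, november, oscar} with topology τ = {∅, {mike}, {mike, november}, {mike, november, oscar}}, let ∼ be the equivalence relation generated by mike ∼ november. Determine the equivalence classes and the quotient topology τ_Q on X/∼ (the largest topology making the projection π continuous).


X/∼ = {[mike=november], [oscar]}; |τ_Q| = 3.

Equivalence classes: [mike=november], [oscar].
Quotient map π: X → X/∼ sends mike ↦ [mike=november], november ↦ [mike=november], oscar ↦ [oscar].
For each subset V ⊆ X/∼, compute π^{-1}(V) ⊆ X and check whether π^{-1}(V) ∈ τ. V is open in τ_Q iff π^{-1}(V) ∈ τ.
  V = {}: π^{-1}(V) = ∅ ∈ τ ✓.
  V = {[mike=november]}: π^{-1}(V) = {mike, november} ∈ τ ✓.
  V = {[oscar]}: π^{-1}(V) = {oscar} ∉ τ ✗.
  V = {[mike=november], [oscar]}: π^{-1}(V) = {mike, november, oscar} ∈ τ ✓.
Open sets in the quotient: τ_Q = {{}, {[mike=november]}, {[mike=november], [oscar]}} (3 elements).


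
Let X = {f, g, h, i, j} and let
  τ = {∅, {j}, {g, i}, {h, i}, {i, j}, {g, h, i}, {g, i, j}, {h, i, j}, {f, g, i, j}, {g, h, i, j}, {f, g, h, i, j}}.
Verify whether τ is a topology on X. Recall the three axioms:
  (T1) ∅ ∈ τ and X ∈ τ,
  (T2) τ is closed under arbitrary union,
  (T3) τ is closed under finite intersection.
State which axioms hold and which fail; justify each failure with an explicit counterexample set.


τ is NOT a topology on X.

Axiom (T1): ∅ ∈ τ? Yes; X ∈ τ? Yes.
Axiom (T2/T3): check pairwise unions and intersections of members of τ.
Counterexample for (T3): {g, i} ∩ {h, i} = {i} ∉ τ. Therefore τ is NOT a topology.


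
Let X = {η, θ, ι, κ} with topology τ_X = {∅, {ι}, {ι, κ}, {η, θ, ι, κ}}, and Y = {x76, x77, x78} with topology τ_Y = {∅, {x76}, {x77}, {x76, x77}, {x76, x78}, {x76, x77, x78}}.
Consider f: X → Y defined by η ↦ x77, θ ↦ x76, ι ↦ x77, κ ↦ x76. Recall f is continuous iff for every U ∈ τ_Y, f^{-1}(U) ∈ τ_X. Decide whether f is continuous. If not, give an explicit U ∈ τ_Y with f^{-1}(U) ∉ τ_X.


f is NOT continuous.

Compute f^{-1}(U) for each U ∈ τ_Y:
  U = ∅: f^{-1}(U) = ∅ ∈ τ_X ✓.
  U = {x76}: f^{-1}(U) = {θ, κ} ∉ τ_X ✗.
  U = {x77}: f^{-1}(U) = {η, ι} ∉ τ_X ✗.
  U = {x76, x77}: f^{-1}(U) = {η, θ, ι, κ} ∈ τ_X ✓.
  U = {x76, x78}: f^{-1}(U) = {θ, κ} ∉ τ_X ✗.
  U = {x76, x77, x78}: f^{-1}(U) = {η, θ, ι, κ} ∈ τ_X ✓.
Found U = {x76} with f^{-1}(U) = {θ, κ} not in τ_X. Therefore f is NOT continuous.


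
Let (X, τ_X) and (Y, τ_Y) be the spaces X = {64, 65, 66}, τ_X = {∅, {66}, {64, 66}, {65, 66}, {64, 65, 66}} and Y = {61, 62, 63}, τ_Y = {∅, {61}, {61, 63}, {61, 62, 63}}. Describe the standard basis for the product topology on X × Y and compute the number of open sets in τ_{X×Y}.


Basis B = {∅ × ∅, {66} × {61}, {64, 66} × {61}, {65, 66} × {61}, {66} × {61, 63}, {64, 65, 66} × {61}, {66} × {61, 62, 63}, {64, 66} × {61, 63}, {65, 66} × {61, 63}, {64, 66} × {61, 62, 63}, {64, 65, 66} × {61, 63}, {65, 66} × {61, 62, 63}, {64, 65, 66} × {61, 62, 63}}; |τ_{X×Y}| = 30.

Enumerate products U × V with U ∈ τ_X, V ∈ τ_Y (deduplicated):
  ∅ × ∅ = {} (∅)
  {66} × {61} = {(66,61)}
  {64, 66} × {61} = {(64,61), (66,61)}
  {65, 66} × {61} = {(65,61), (66,61)}
  {66} × {61, 63} = {(66,61), (66,63)}
  {64, 65, 66} × {61} = {(64,61), (65,61), (66,61)}
  {66} × {61, 62, 63} = {(66,61), (66,62), (66,63)}
  {64, 66} × {61, 63} = {(64,61), (64,63), (66,61), (66,63)}
  {65, 66} × {61, 63} = {(65,61), (65,63), (66,61), (66,63)}
  {64, 66} × {61, 62, 63} = {(64,61), (64,62), (64,63), (66,61), (66,62), (66,63)}
  {64, 65, 66} × {61, 63} = {(64,61), (64,63), (65,61), (65,63), (66,61), (66,63)}
  {65, 66} × {61, 62, 63} = {(65,61), (65,62), (65,63), (66,61), (66,62), (66,63)}
  {64, 65, 66} × {61, 62, 63} = {(64,61), (64,62), (64,63), (65,61), (65,62), (65,63), (66,61), (66,62), (66,63)}
These 13 distinct sets form the basis B.
Close under arbitrary unions to get τ_{X×Y}; counting gives |τ_{X×Y}| = 30.


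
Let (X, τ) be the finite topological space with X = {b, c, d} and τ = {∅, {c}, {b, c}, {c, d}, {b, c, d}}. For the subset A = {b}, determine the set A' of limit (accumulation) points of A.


A' = ∅

For each x ∈ X, list the open sets U ∈ τ with x ∈ U, then check whether U ∩ (A ∖ {x}) ≠ ∅ for every such U.
  x = b: open {b, c} ∋ x has {b, c} ∩ (A ∖ {b}) = ∅, so x is NOT a limit point.
  x = c: open {c} ∋ x has {c} ∩ (A ∖ {c}) = ∅, so x is NOT a limit point.
  x = d: open {c, d} ∋ x has {c, d} ∩ (A ∖ {d}) = ∅, so x is NOT a limit point.
Collecting: A' = ∅.


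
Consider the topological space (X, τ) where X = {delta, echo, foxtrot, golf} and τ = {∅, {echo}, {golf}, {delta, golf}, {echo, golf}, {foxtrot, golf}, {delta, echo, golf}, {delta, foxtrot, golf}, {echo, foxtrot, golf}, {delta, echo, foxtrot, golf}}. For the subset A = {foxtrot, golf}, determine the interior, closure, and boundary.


int(A) = {foxtrot, golf}, cl(A) = {delta, foxtrot, golf}, ∂A = {delta}.

Closed sets in (X, τ) are complements of opens:
  closed(X, τ) = {∅, {delta}, {echo}, {foxtrot}, {delta, echo}, {delta, foxtrot}, {echo, foxtrot}, {delta, echo, foxtrot}, {delta, foxtrot, golf}, {delta, echo, foxtrot, golf}}.
int(A) = ⋃ {U ∈ τ : U ⊆ A}. Opens contained in A: ∅, {golf}, {foxtrot, golf}.
Taking the union of these: int(A) = {foxtrot, golf}.
cl(A) = ⋂ {C closed : A ⊆ C}. Closed sets containing A: {delta, foxtrot, golf}, {delta, echo, foxtrot, golf}.
Intersecting these: cl(A) = {delta, foxtrot, golf}.
∂A = cl(A) ∖ int(A) = {delta, foxtrot, golf} ∖ {foxtrot, golf} = {delta}.


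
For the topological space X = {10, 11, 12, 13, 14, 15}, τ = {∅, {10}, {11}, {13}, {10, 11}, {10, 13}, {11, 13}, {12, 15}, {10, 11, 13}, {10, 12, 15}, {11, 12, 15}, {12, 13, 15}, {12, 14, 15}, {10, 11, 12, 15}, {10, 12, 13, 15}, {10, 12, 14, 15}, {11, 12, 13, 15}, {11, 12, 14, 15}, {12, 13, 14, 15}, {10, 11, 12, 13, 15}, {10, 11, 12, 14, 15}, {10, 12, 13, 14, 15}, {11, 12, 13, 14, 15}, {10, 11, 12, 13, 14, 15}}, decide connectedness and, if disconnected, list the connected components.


(X, τ) is disconnected; components = [{10}, {11}, {13}, {12, 14, 15}].

Find clopen sets (U ∈ τ with X ∖ U ∈ τ):
  U = ∅, X ∖ U = {10, 11, 12, 13, 14, 15} — both open, so U is clopen.
  U = {10}, X ∖ U = {11, 12, 13, 14, 15} — both open, so U is clopen.
  U = {11}, X ∖ U = {10, 12, 13, 14, 15} — both open, so U is clopen.
  U = {13}, X ∖ U = {10, 11, 12, 14, 15} — both open, so U is clopen.
  U = {10, 11}, X ∖ U = {12, 13, 14, 15} — both open, so U is clopen.
  U = {10, 13}, X ∖ U = {11, 12, 14, 15} — both open, so U is clopen.
  U = {11, 13}, X ∖ U = {10, 12, 14, 15} — both open, so U is clopen.
  U = {10, 11, 13}, X ∖ U = {12, 14, 15} — both open, so U is clopen.
  U = {12, 14, 15}, X ∖ U = {10, 11, 13} — both open, so U is clopen.
  U = {10, 12, 14, 15}, X ∖ U = {11, 13} — both open, so U is clopen.
  U = {11, 12, 14, 15}, X ∖ U = {10, 13} — both open, so U is clopen.
  U = {12, 13, 14, 15}, X ∖ U = {10, 11} — both open, so U is clopen.
  U = {10, 11, 12, 14, 15}, X ∖ U = {13} — both open, so U is clopen.
  U = {10, 12, 13, 14, 15}, X ∖ U = {11} — both open, so U is clopen.
  U = {11, 12, 13, 14, 15}, X ∖ U = {10} — both open, so U is clopen.
  U = {10, 11, 12, 13, 14, 15}, X ∖ U = ∅ — both open, so U is clopen.
Nontrivial clopen(s) exist: e.g. {11, 12, 14, 15}. So (X, τ) is disconnected.
Compute connected components by grouping points that agree on all clopens:
  component: {10}
  component: {11}
  component: {13}
  component: {12, 14, 15}


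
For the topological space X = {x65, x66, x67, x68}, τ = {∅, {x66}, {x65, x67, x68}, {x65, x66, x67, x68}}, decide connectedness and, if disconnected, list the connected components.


(X, τ) is disconnected; components = [{x66}, {x65, x67, x68}].

Find clopen sets (U ∈ τ with X ∖ U ∈ τ):
  U = ∅, X ∖ U = {x65, x66, x67, x68} — both open, so U is clopen.
  U = {x66}, X ∖ U = {x65, x67, x68} — both open, so U is clopen.
  U = {x65, x67, x68}, X ∖ U = {x66} — both open, so U is clopen.
  U = {x65, x66, x67, x68}, X ∖ U = ∅ — both open, so U is clopen.
Nontrivial clopen(s) exist: e.g. {x65, x67, x68}. So (X, τ) is disconnected.
Compute connected components by grouping points that agree on all clopens:
  component: {x66}
  component: {x65, x67, x68}


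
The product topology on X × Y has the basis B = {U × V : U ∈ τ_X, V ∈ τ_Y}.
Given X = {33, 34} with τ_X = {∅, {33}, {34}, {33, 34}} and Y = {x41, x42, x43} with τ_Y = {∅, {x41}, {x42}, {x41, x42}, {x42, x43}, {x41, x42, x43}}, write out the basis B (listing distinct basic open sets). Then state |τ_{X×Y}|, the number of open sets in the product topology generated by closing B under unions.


Basis B = {∅ × ∅, {33} × {x41}, {33} × {x42}, {34} × {x41}, {34} × {x42}, {33} × {x41, x42}, {33, 34} × {x41}, {33} × {x42, x43}, {33, 34} × {x42}, {34} × {x41, x42}, {34} × {x42, x43}, {33} × {x41, x42, x43}, {34} × {x41, x42, x43}, {33, 34} × {x41, x42}, {33, 34} × {x42, x43}, {33, 34} × {x41, x42, x43}}; |τ_{X×Y}| = 36.

Enumerate products U × V with U ∈ τ_X, V ∈ τ_Y (deduplicated):
  ∅ × ∅ = {} (∅)
  {33} × {x41} = {(33,x41)}
  {33} × {x42} = {(33,x42)}
  {34} × {x41} = {(34,x41)}
  {34} × {x42} = {(34,x42)}
  {33} × {x41, x42} = {(33,x41), (33,x42)}
  {33, 34} × {x41} = {(33,x41), (34,x41)}
  {33} × {x42, x43} = {(33,x42), (33,x43)}
  {33, 34} × {x42} = {(33,x42), (34,x42)}
  {34} × {x41, x42} = {(34,x41), (34,x42)}
  {34} × {x42, x43} = {(34,x42), (34,x43)}
  {33} × {x41, x42, x43} = {(33,x41), (33,x42), (33,x43)}
  {34} × {x41, x42, x43} = {(34,x41), (34,x42), (34,x43)}
  {33, 34} × {x41, x42} = {(33,x41), (33,x42), (34,x41), (34,x42)}
  {33, 34} × {x42, x43} = {(33,x42), (33,x43), (34,x42), (34,x43)}
  {33, 34} × {x41, x42, x43} = {(33,x41), (33,x42), (33,x43), (34,x41), (34,x42), (34,x43)}
These 16 distinct sets form the basis B.
Close under arbitrary unions to get τ_{X×Y}; counting gives |τ_{X×Y}| = 36.


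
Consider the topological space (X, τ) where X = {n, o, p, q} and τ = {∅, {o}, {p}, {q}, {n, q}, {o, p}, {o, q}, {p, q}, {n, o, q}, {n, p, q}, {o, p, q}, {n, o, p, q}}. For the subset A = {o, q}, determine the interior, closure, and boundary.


int(A) = {o, q}, cl(A) = {n, o, q}, ∂A = {n}.

Closed sets in (X, τ) are complements of opens:
  closed(X, τ) = {∅, {n}, {o}, {p}, {n, o}, {n, p}, {n, q}, {o, p}, {n, o, p}, {n, o, q}, {n, p, q}, {n, o, p, q}}.
int(A) = ⋃ {U ∈ τ : U ⊆ A}. Opens contained in A: ∅, {o}, {q}, {o, q}.
Taking the union of these: int(A) = {o, q}.
cl(A) = ⋂ {C closed : A ⊆ C}. Closed sets containing A: {n, o, q}, {n, o, p, q}.
Intersecting these: cl(A) = {n, o, q}.
∂A = cl(A) ∖ int(A) = {n, o, q} ∖ {o, q} = {n}.


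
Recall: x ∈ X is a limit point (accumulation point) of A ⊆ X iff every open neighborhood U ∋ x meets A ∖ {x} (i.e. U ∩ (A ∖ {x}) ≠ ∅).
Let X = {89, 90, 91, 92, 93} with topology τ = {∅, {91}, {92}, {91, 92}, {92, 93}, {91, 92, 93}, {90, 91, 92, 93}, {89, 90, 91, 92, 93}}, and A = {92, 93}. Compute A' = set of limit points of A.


A' = {89, 90, 93}

For each x ∈ X, list the open sets U ∈ τ with x ∈ U, then check whether U ∩ (A ∖ {x}) ≠ ∅ for every such U.
  x = 89: opens ∋ x are {89, 90, 91, 92, 93}; each meets A ∖ {89}, so x IS a limit point.
  x = 90: opens ∋ x are {90, 91, 92, 93}, {89, 90, 91, 92, 93}; each meets A ∖ {90}, so x IS a limit point.
  x = 91: open {91} ∋ x has {91} ∩ (A ∖ {91}) = ∅, so x is NOT a limit point.
  x = 92: open {92} ∋ x has {92} ∩ (A ∖ {92}) = ∅, so x is NOT a limit point.
  x = 93: opens ∋ x are {92, 93}, {91, 92, 93}, {90, 91, 92, 93}, {89, 90, 91, 92, 93}; each meets A ∖ {93}, so x IS a limit point.
Collecting: A' = {89, 90, 93}.


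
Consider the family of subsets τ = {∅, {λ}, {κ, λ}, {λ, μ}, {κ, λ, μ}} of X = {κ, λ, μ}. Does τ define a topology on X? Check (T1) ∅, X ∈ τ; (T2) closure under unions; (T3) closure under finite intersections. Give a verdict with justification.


τ IS a topology on X.

Axiom (T1): ∅ ∈ τ? Yes; X ∈ τ? Yes.
Axiom (T2/T3): check pairwise unions and intersections of members of τ.
All pairwise intersections and unions checked — each lies in τ. Therefore τ satisfies (T1), (T2), (T3): it IS a topology on X.


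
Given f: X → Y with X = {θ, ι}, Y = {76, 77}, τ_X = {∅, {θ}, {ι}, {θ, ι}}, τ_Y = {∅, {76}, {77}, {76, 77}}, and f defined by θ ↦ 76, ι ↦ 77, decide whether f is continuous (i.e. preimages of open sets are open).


f IS continuous.

Compute f^{-1}(U) for each U ∈ τ_Y:
  U = ∅: f^{-1}(U) = ∅ ∈ τ_X ✓.
  U = {76}: f^{-1}(U) = {θ} ∈ τ_X ✓.
  U = {77}: f^{-1}(U) = {ι} ∈ τ_X ✓.
  U = {76, 77}: f^{-1}(U) = {θ, ι} ∈ τ_X ✓.
Every preimage lies in τ_X, so f IS continuous.


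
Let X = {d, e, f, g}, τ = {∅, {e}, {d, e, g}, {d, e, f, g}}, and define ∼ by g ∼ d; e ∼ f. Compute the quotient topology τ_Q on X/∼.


X/∼ = {[d=g], [e=f]}; |τ_Q| = 2.

Equivalence classes: [d=g], [e=f].
Quotient map π: X → X/∼ sends d ↦ [d=g], e ↦ [e=f], f ↦ [e=f], g ↦ [d=g].
For each subset V ⊆ X/∼, compute π^{-1}(V) ⊆ X and check whether π^{-1}(V) ∈ τ. V is open in τ_Q iff π^{-1}(V) ∈ τ.
  V = {}: π^{-1}(V) = ∅ ∈ τ ✓.
  V = {[d=g]}: π^{-1}(V) = {d, g} ∉ τ ✗.
  V = {[e=f]}: π^{-1}(V) = {e, f} ∉ τ ✗.
  V = {[d=g], [e=f]}: π^{-1}(V) = {d, e, f, g} ∈ τ ✓.
Open sets in the quotient: τ_Q = {{}, {[d=g], [e=f]}} (2 elements).


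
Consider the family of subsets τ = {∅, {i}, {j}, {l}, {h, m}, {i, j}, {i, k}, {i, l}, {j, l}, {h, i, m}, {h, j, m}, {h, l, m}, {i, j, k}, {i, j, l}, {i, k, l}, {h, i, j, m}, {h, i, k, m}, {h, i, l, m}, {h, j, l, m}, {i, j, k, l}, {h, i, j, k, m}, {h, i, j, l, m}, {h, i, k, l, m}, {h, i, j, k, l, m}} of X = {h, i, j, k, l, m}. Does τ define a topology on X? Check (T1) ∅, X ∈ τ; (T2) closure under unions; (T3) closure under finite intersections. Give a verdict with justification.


τ IS a topology on X.

Axiom (T1): ∅ ∈ τ? Yes; X ∈ τ? Yes.
Axiom (T2/T3): check pairwise unions and intersections of members of τ.
All pairwise intersections and unions checked — each lies in τ. Therefore τ satisfies (T1), (T2), (T3): it IS a topology on X.


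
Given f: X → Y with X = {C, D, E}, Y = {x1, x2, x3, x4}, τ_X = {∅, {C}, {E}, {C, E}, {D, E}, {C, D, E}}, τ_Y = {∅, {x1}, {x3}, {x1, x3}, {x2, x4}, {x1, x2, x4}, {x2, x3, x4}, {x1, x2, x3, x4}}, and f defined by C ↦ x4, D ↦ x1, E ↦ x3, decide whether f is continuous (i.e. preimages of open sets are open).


f is NOT continuous.

Compute f^{-1}(U) for each U ∈ τ_Y:
  U = ∅: f^{-1}(U) = ∅ ∈ τ_X ✓.
  U = {x1}: f^{-1}(U) = {D} ∉ τ_X ✗.
  U = {x3}: f^{-1}(U) = {E} ∈ τ_X ✓.
  U = {x1, x3}: f^{-1}(U) = {D, E} ∈ τ_X ✓.
  U = {x2, x4}: f^{-1}(U) = {C} ∈ τ_X ✓.
  U = {x1, x2, x4}: f^{-1}(U) = {C, D} ∉ τ_X ✗.
  U = {x2, x3, x4}: f^{-1}(U) = {C, E} ∈ τ_X ✓.
  U = {x1, x2, x3, x4}: f^{-1}(U) = {C, D, E} ∈ τ_X ✓.
Found U = {x1} with f^{-1}(U) = {D} not in τ_X. Therefore f is NOT continuous.


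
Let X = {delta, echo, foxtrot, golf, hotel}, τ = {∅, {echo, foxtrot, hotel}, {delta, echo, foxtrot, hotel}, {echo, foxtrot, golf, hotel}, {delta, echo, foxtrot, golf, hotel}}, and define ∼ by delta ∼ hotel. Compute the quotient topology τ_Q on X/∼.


X/∼ = {[delta=hotel], [echo], [foxtrot], [golf]}; |τ_Q| = 3.

Equivalence classes: [delta=hotel], [echo], [foxtrot], [golf].
Quotient map π: X → X/∼ sends delta ↦ [delta=hotel], echo ↦ [echo], foxtrot ↦ [foxtrot], golf ↦ [golf], hotel ↦ [delta=hotel].
For each subset V ⊆ X/∼, compute π^{-1}(V) ⊆ X and check whether π^{-1}(V) ∈ τ. V is open in τ_Q iff π^{-1}(V) ∈ τ.
  V = {}: π^{-1}(V) = ∅ ∈ τ ✓.
  V = {[delta=hotel]}: π^{-1}(V) = {delta, hotel} ∉ τ ✗.
  V = {[echo]}: π^{-1}(V) = {echo} ∉ τ ✗.
  V = {[delta=hotel], [echo]}: π^{-1}(V) = {delta, echo, hotel} ∉ τ ✗.
  V = {[foxtrot]}: π^{-1}(V) = {foxtrot} ∉ τ ✗.
  V = {[delta=hotel], [foxtrot]}: π^{-1}(V) = {delta, foxtrot, hotel} ∉ τ ✗.
  V = {[echo], [foxtrot]}: π^{-1}(V) = {echo, foxtrot} ∉ τ ✗.
  V = {[delta=hotel], [echo], [foxtrot]}: π^{-1}(V) = {delta, echo, foxtrot, hotel} ∈ τ ✓.
  V = {[golf]}: π^{-1}(V) = {golf} ∉ τ ✗.
  V = {[delta=hotel], [golf]}: π^{-1}(V) = {delta, golf, hotel} ∉ τ ✗.
  V = {[echo], [golf]}: π^{-1}(V) = {echo, golf} ∉ τ ✗.
  V = {[delta=hotel], [echo], [golf]}: π^{-1}(V) = {delta, echo, golf, hotel} ∉ τ ✗.
  V = {[foxtrot], [golf]}: π^{-1}(V) = {foxtrot, golf} ∉ τ ✗.
  V = {[delta=hotel], [foxtrot], [golf]}: π^{-1}(V) = {delta, foxtrot, golf, hotel} ∉ τ ✗.
  V = {[echo], [foxtrot], [golf]}: π^{-1}(V) = {echo, foxtrot, golf} ∉ τ ✗.
  V = {[delta=hotel], [echo], [foxtrot], [golf]}: π^{-1}(V) = {delta, echo, foxtrot, golf, hotel} ∈ τ ✓.
Open sets in the quotient: τ_Q = {{}, {[delta=hotel], [echo], [foxtrot]}, {[delta=hotel], [echo], [foxtrot], [golf]}} (3 elements).


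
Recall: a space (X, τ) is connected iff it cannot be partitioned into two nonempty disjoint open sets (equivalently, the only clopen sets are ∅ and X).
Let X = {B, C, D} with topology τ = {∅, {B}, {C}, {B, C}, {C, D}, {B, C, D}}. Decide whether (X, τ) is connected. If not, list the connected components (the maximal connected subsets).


(X, τ) is disconnected; components = [{B}, {C, D}].

Find clopen sets (U ∈ τ with X ∖ U ∈ τ):
  U = ∅, X ∖ U = {B, C, D} — both open, so U is clopen.
  U = {B}, X ∖ U = {C, D} — both open, so U is clopen.
  U = {C, D}, X ∖ U = {B} — both open, so U is clopen.
  U = {B, C, D}, X ∖ U = ∅ — both open, so U is clopen.
Nontrivial clopen(s) exist: e.g. {C, D}. So (X, τ) is disconnected.
Compute connected components by grouping points that agree on all clopens:
  component: {B}
  component: {C, D}


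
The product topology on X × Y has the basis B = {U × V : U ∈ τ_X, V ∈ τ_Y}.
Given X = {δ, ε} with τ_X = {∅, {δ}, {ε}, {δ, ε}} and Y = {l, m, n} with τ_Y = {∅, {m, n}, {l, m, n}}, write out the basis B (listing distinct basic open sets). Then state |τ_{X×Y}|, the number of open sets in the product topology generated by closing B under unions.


Basis B = {∅ × ∅, {δ} × {m, n}, {ε} × {m, n}, {δ} × {l, m, n}, {ε} × {l, m, n}, {δ, ε} × {m, n}, {δ, ε} × {l, m, n}}; |τ_{X×Y}| = 9.

Enumerate products U × V with U ∈ τ_X, V ∈ τ_Y (deduplicated):
  ∅ × ∅ = {} (∅)
  {δ} × {m, n} = {(δ,m), (δ,n)}
  {ε} × {m, n} = {(ε,m), (ε,n)}
  {δ} × {l, m, n} = {(δ,l), (δ,m), (δ,n)}
  {ε} × {l, m, n} = {(ε,l), (ε,m), (ε,n)}
  {δ, ε} × {m, n} = {(δ,m), (δ,n), (ε,m), (ε,n)}
  {δ, ε} × {l, m, n} = {(δ,l), (δ,m), (δ,n), (ε,l), (ε,m), (ε,n)}
These 7 distinct sets form the basis B.
Close under arbitrary unions to get τ_{X×Y}; counting gives |τ_{X×Y}| = 9.


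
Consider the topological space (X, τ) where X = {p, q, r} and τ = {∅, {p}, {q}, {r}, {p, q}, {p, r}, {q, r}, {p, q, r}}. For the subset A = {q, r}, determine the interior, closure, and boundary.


int(A) = {q, r}, cl(A) = {q, r}, ∂A = ∅.

Closed sets in (X, τ) are complements of opens:
  closed(X, τ) = {∅, {p}, {q}, {r}, {p, q}, {p, r}, {q, r}, {p, q, r}}.
int(A) = ⋃ {U ∈ τ : U ⊆ A}. Opens contained in A: ∅, {q}, {r}, {q, r}.
Taking the union of these: int(A) = {q, r}.
cl(A) = ⋂ {C closed : A ⊆ C}. Closed sets containing A: {q, r}, {p, q, r}.
Intersecting these: cl(A) = {q, r}.
∂A = cl(A) ∖ int(A) = {q, r} ∖ {q, r} = ∅.


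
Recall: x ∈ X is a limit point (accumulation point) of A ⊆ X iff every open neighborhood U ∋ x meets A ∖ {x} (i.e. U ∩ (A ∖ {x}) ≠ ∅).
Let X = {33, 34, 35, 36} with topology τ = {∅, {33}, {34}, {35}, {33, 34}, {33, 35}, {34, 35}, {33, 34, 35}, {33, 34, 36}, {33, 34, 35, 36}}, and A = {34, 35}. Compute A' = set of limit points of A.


A' = {36}

For each x ∈ X, list the open sets U ∈ τ with x ∈ U, then check whether U ∩ (A ∖ {x}) ≠ ∅ for every such U.
  x = 33: open {33} ∋ x has {33} ∩ (A ∖ {33}) = ∅, so x is NOT a limit point.
  x = 34: open {34} ∋ x has {34} ∩ (A ∖ {34}) = ∅, so x is NOT a limit point.
  x = 35: open {35} ∋ x has {35} ∩ (A ∖ {35}) = ∅, so x is NOT a limit point.
  x = 36: opens ∋ x are {33, 34, 36}, {33, 34, 35, 36}; each meets A ∖ {36}, so x IS a limit point.
Collecting: A' = {36}.


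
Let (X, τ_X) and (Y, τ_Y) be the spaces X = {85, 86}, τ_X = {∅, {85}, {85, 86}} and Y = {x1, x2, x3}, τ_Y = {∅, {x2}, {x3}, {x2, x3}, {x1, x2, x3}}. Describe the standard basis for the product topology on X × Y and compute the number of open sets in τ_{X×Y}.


Basis B = {∅ × ∅, {85} × {x2}, {85} × {x3}, {85} × {x2, x3}, {85, 86} × {x2}, {85, 86} × {x3}, {85} × {x1, x2, x3}, {85, 86} × {x2, x3}, {85, 86} × {x1, x2, x3}}; |τ_{X×Y}| = 14.

Enumerate products U × V with U ∈ τ_X, V ∈ τ_Y (deduplicated):
  ∅ × ∅ = {} (∅)
  {85} × {x2} = {(85,x2)}
  {85} × {x3} = {(85,x3)}
  {85} × {x2, x3} = {(85,x2), (85,x3)}
  {85, 86} × {x2} = {(85,x2), (86,x2)}
  {85, 86} × {x3} = {(85,x3), (86,x3)}
  {85} × {x1, x2, x3} = {(85,x1), (85,x2), (85,x3)}
  {85, 86} × {x2, x3} = {(85,x2), (85,x3), (86,x2), (86,x3)}
  {85, 86} × {x1, x2, x3} = {(85,x1), (85,x2), (85,x3), (86,x1), (86,x2), (86,x3)}
These 9 distinct sets form the basis B.
Close under arbitrary unions to get τ_{X×Y}; counting gives |τ_{X×Y}| = 14.


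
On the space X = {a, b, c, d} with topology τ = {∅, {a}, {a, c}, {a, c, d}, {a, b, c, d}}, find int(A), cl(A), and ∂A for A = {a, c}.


int(A) = {a, c}, cl(A) = {a, b, c, d}, ∂A = {b, d}.

Closed sets in (X, τ) are complements of opens:
  closed(X, τ) = {∅, {b}, {b, d}, {b, c, d}, {a, b, c, d}}.
int(A) = ⋃ {U ∈ τ : U ⊆ A}. Opens contained in A: ∅, {a}, {a, c}.
Taking the union of these: int(A) = {a, c}.
cl(A) = ⋂ {C closed : A ⊆ C}. Closed sets containing A: {a, b, c, d}.
Intersecting these: cl(A) = {a, b, c, d}.
∂A = cl(A) ∖ int(A) = {a, b, c, d} ∖ {a, c} = {b, d}.


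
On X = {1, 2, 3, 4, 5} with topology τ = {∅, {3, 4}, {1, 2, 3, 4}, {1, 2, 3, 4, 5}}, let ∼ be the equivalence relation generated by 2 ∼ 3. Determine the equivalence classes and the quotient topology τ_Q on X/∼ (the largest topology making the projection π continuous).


X/∼ = {[1], [2=3], [4], [5]}; |τ_Q| = 3.

Equivalence classes: [1], [2=3], [4], [5].
Quotient map π: X → X/∼ sends 1 ↦ [1], 2 ↦ [2=3], 3 ↦ [2=3], 4 ↦ [4], 5 ↦ [5].
For each subset V ⊆ X/∼, compute π^{-1}(V) ⊆ X and check whether π^{-1}(V) ∈ τ. V is open in τ_Q iff π^{-1}(V) ∈ τ.
  V = {}: π^{-1}(V) = ∅ ∈ τ ✓.
  V = {[1]}: π^{-1}(V) = {1} ∉ τ ✗.
  V = {[2=3]}: π^{-1}(V) = {2, 3} ∉ τ ✗.
  V = {[1], [2=3]}: π^{-1}(V) = {1, 2, 3} ∉ τ ✗.
  V = {[4]}: π^{-1}(V) = {4} ∉ τ ✗.
  V = {[1], [4]}: π^{-1}(V) = {1, 4} ∉ τ ✗.
  V = {[2=3], [4]}: π^{-1}(V) = {2, 3, 4} ∉ τ ✗.
  V = {[1], [2=3], [4]}: π^{-1}(V) = {1, 2, 3, 4} ∈ τ ✓.
  V = {[5]}: π^{-1}(V) = {5} ∉ τ ✗.
  V = {[1], [5]}: π^{-1}(V) = {1, 5} ∉ τ ✗.
  V = {[2=3], [5]}: π^{-1}(V) = {2, 3, 5} ∉ τ ✗.
  V = {[1], [2=3], [5]}: π^{-1}(V) = {1, 2, 3, 5} ∉ τ ✗.
  V = {[4], [5]}: π^{-1}(V) = {4, 5} ∉ τ ✗.
  V = {[1], [4], [5]}: π^{-1}(V) = {1, 4, 5} ∉ τ ✗.
  V = {[2=3], [4], [5]}: π^{-1}(V) = {2, 3, 4, 5} ∉ τ ✗.
  V = {[1], [2=3], [4], [5]}: π^{-1}(V) = {1, 2, 3, 4, 5} ∈ τ ✓.
Open sets in the quotient: τ_Q = {{}, {[1], [2=3], [4]}, {[1], [2=3], [4], [5]}} (3 elements).


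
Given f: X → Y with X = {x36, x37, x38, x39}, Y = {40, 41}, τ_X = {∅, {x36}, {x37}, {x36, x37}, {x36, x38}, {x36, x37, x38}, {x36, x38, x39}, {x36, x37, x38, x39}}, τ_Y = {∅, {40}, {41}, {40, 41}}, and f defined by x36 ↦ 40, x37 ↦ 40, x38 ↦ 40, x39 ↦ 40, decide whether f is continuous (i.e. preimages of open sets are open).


f IS continuous.

Compute f^{-1}(U) for each U ∈ τ_Y:
  U = ∅: f^{-1}(U) = ∅ ∈ τ_X ✓.
  U = {40}: f^{-1}(U) = {x36, x37, x38, x39} ∈ τ_X ✓.
  U = {41}: f^{-1}(U) = ∅ ∈ τ_X ✓.
  U = {40, 41}: f^{-1}(U) = {x36, x37, x38, x39} ∈ τ_X ✓.
Every preimage lies in τ_X, so f IS continuous.


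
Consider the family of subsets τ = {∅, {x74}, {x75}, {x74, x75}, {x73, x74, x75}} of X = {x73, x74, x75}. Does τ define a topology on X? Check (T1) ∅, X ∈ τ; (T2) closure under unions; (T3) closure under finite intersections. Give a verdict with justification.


τ IS a topology on X.

Axiom (T1): ∅ ∈ τ? Yes; X ∈ τ? Yes.
Axiom (T2/T3): check pairwise unions and intersections of members of τ.
All pairwise intersections and unions checked — each lies in τ. Therefore τ satisfies (T1), (T2), (T3): it IS a topology on X.


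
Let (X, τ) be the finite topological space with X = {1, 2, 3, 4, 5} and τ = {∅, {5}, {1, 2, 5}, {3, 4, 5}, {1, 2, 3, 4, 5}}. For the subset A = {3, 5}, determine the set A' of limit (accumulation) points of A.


A' = {1, 2, 3, 4}

For each x ∈ X, list the open sets U ∈ τ with x ∈ U, then check whether U ∩ (A ∖ {x}) ≠ ∅ for every such U.
  x = 1: opens ∋ x are {1, 2, 5}, {1, 2, 3, 4, 5}; each meets A ∖ {1}, so x IS a limit point.
  x = 2: opens ∋ x are {1, 2, 5}, {1, 2, 3, 4, 5}; each meets A ∖ {2}, so x IS a limit point.
  x = 3: opens ∋ x are {3, 4, 5}, {1, 2, 3, 4, 5}; each meets A ∖ {3}, so x IS a limit point.
  x = 4: opens ∋ x are {3, 4, 5}, {1, 2, 3, 4, 5}; each meets A ∖ {4}, so x IS a limit point.
  x = 5: open {5} ∋ x has {5} ∩ (A ∖ {5}) = ∅, so x is NOT a limit point.
Collecting: A' = {1, 2, 3, 4}.


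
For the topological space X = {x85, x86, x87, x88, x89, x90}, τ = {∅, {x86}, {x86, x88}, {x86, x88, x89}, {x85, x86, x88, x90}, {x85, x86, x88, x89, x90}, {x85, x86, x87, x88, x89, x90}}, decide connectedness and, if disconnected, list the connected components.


(X, τ) is connected.

Find clopen sets (U ∈ τ with X ∖ U ∈ τ):
  U = ∅, X ∖ U = {x85, x86, x87, x88, x89, x90} — both open, so U is clopen.
  U = {x85, x86, x87, x88, x89, x90}, X ∖ U = ∅ — both open, so U is clopen.
Only trivial clopens (∅ and X) exist, so (X, τ) is connected.
Compute connected components by grouping points that agree on all clopens:
  component: {x85, x86, x87, x88, x89, x90}


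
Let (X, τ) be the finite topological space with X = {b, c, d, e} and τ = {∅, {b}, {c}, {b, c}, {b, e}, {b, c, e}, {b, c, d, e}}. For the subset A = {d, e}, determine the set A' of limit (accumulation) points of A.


A' = {d}

For each x ∈ X, list the open sets U ∈ τ with x ∈ U, then check whether U ∩ (A ∖ {x}) ≠ ∅ for every such U.
  x = b: open {b} ∋ x has {b} ∩ (A ∖ {b}) = ∅, so x is NOT a limit point.
  x = c: open {c} ∋ x has {c} ∩ (A ∖ {c}) = ∅, so x is NOT a limit point.
  x = d: opens ∋ x are {b, c, d, e}; each meets A ∖ {d}, so x IS a limit point.
  x = e: open {b, e} ∋ x has {b, e} ∩ (A ∖ {e}) = ∅, so x is NOT a limit point.
Collecting: A' = {d}.


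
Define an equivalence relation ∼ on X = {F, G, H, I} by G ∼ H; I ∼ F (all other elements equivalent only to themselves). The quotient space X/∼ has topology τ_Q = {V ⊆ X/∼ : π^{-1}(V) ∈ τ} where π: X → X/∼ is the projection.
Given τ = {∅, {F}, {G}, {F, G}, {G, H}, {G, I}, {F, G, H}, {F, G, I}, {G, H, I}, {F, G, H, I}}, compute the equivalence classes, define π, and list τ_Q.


X/∼ = {[F=I], [G=H]}; |τ_Q| = 3.

Equivalence classes: [F=I], [G=H].
Quotient map π: X → X/∼ sends F ↦ [F=I], G ↦ [G=H], H ↦ [G=H], I ↦ [F=I].
For each subset V ⊆ X/∼, compute π^{-1}(V) ⊆ X and check whether π^{-1}(V) ∈ τ. V is open in τ_Q iff π^{-1}(V) ∈ τ.
  V = {}: π^{-1}(V) = ∅ ∈ τ ✓.
  V = {[F=I]}: π^{-1}(V) = {F, I} ∉ τ ✗.
  V = {[G=H]}: π^{-1}(V) = {G, H} ∈ τ ✓.
  V = {[F=I], [G=H]}: π^{-1}(V) = {F, G, H, I} ∈ τ ✓.
Open sets in the quotient: τ_Q = {{}, {[G=H]}, {[F=I], [G=H]}} (3 elements).


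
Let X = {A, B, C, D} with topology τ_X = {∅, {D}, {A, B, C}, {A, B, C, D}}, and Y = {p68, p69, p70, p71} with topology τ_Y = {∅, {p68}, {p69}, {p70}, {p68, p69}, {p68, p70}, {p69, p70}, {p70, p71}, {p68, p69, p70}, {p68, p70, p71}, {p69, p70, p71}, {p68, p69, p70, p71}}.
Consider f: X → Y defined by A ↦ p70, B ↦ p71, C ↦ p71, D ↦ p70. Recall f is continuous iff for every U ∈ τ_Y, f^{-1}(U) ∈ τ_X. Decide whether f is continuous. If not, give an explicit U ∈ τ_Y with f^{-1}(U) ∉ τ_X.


f is NOT continuous.

Compute f^{-1}(U) for each U ∈ τ_Y:
  U = ∅: f^{-1}(U) = ∅ ∈ τ_X ✓.
  U = {p68}: f^{-1}(U) = ∅ ∈ τ_X ✓.
  U = {p69}: f^{-1}(U) = ∅ ∈ τ_X ✓.
  U = {p70}: f^{-1}(U) = {A, D} ∉ τ_X ✗.
  U = {p68, p69}: f^{-1}(U) = ∅ ∈ τ_X ✓.
  U = {p68, p70}: f^{-1}(U) = {A, D} ∉ τ_X ✗.
  U = {p69, p70}: f^{-1}(U) = {A, D} ∉ τ_X ✗.
  U = {p70, p71}: f^{-1}(U) = {A, B, C, D} ∈ τ_X ✓.
  U = {p68, p69, p70}: f^{-1}(U) = {A, D} ∉ τ_X ✗.
  U = {p68, p70, p71}: f^{-1}(U) = {A, B, C, D} ∈ τ_X ✓.
  U = {p69, p70, p71}: f^{-1}(U) = {A, B, C, D} ∈ τ_X ✓.
  U = {p68, p69, p70, p71}: f^{-1}(U) = {A, B, C, D} ∈ τ_X ✓.
Found U = {p70} with f^{-1}(U) = {A, D} not in τ_X. Therefore f is NOT continuous.


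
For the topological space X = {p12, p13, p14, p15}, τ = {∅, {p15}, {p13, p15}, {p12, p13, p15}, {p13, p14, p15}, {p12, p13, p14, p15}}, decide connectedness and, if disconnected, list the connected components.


(X, τ) is connected.

Find clopen sets (U ∈ τ with X ∖ U ∈ τ):
  U = ∅, X ∖ U = {p12, p13, p14, p15} — both open, so U is clopen.
  U = {p12, p13, p14, p15}, X ∖ U = ∅ — both open, so U is clopen.
Only trivial clopens (∅ and X) exist, so (X, τ) is connected.
Compute connected components by grouping points that agree on all clopens:
  component: {p12, p13, p14, p15}


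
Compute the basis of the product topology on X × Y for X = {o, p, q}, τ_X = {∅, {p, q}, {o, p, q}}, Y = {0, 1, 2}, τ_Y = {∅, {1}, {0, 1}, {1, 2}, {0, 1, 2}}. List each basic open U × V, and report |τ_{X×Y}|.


Basis B = {∅ × ∅, {p, q} × {1}, {o, p, q} × {1}, {p, q} × {0, 1}, {p, q} × {1, 2}, {o, p, q} × {0, 1}, {o, p, q} × {1, 2}, {p, q} × {0, 1, 2}, {o, p, q} × {0, 1, 2}}; |τ_{X×Y}| = 14.

Enumerate products U × V with U ∈ τ_X, V ∈ τ_Y (deduplicated):
  ∅ × ∅ = {} (∅)
  {p, q} × {1} = {(p,1), (q,1)}
  {o, p, q} × {1} = {(o,1), (p,1), (q,1)}
  {p, q} × {0, 1} = {(p,0), (p,1), (q,0), (q,1)}
  {p, q} × {1, 2} = {(p,1), (p,2), (q,1), (q,2)}
  {o, p, q} × {0, 1} = {(o,0), (o,1), (p,0), (p,1), (q,0), (q,1)}
  {o, p, q} × {1, 2} = {(o,1), (o,2), (p,1), (p,2), (q,1), (q,2)}
  {p, q} × {0, 1, 2} = {(p,0), (p,1), (p,2), (q,0), (q,1), (q,2)}
  {o, p, q} × {0, 1, 2} = {(o,0), (o,1), (o,2), (p,0), (p,1), (p,2), (q,0), (q,1), (q,2)}
These 9 distinct sets form the basis B.
Close under arbitrary unions to get τ_{X×Y}; counting gives |τ_{X×Y}| = 14.


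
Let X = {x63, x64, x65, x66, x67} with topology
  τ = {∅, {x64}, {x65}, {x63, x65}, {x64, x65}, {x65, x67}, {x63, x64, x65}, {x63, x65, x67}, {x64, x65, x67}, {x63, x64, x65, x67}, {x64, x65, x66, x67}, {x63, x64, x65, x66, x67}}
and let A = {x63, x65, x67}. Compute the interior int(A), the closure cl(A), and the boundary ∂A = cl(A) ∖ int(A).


int(A) = {x63, x65, x67}, cl(A) = {x63, x65, x66, x67}, ∂A = {x66}.

Closed sets in (X, τ) are complements of opens:
  closed(X, τ) = {∅, {x63}, {x66}, {x63, x66}, {x64, x66}, {x66, x67}, {x63, x64, x66}, {x63, x66, x67}, {x64, x66, x67}, {x63, x64, x66, x67}, {x63, x65, x66, x67}, {x63, x64, x65, x66, x67}}.
int(A) = ⋃ {U ∈ τ : U ⊆ A}. Opens contained in A: ∅, {x65}, {x63, x65}, {x65, x67}, {x63, x65, x67}.
Taking the union of these: int(A) = {x63, x65, x67}.
cl(A) = ⋂ {C closed : A ⊆ C}. Closed sets containing A: {x63, x65, x66, x67}, {x63, x64, x65, x66, x67}.
Intersecting these: cl(A) = {x63, x65, x66, x67}.
∂A = cl(A) ∖ int(A) = {x63, x65, x66, x67} ∖ {x63, x65, x67} = {x66}.


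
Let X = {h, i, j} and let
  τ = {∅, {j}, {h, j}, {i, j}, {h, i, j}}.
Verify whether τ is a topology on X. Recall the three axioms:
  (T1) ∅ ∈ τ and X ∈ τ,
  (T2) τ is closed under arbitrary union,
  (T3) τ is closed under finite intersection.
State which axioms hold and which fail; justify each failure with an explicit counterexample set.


τ IS a topology on X.

Axiom (T1): ∅ ∈ τ? Yes; X ∈ τ? Yes.
Axiom (T2/T3): check pairwise unions and intersections of members of τ.
All pairwise intersections and unions checked — each lies in τ. Therefore τ satisfies (T1), (T2), (T3): it IS a topology on X.


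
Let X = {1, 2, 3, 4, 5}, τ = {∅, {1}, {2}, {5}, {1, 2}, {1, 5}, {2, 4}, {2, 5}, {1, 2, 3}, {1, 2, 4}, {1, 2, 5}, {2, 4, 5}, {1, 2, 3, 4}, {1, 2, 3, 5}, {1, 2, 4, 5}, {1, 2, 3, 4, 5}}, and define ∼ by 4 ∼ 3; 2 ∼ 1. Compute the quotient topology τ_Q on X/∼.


X/∼ = {[1=2], [3=4], [5]}; |τ_Q| = 6.

Equivalence classes: [1=2], [3=4], [5].
Quotient map π: X → X/∼ sends 1 ↦ [1=2], 2 ↦ [1=2], 3 ↦ [3=4], 4 ↦ [3=4], 5 ↦ [5].
For each subset V ⊆ X/∼, compute π^{-1}(V) ⊆ X and check whether π^{-1}(V) ∈ τ. V is open in τ_Q iff π^{-1}(V) ∈ τ.
  V = {}: π^{-1}(V) = ∅ ∈ τ ✓.
  V = {[1=2]}: π^{-1}(V) = {1, 2} ∈ τ ✓.
  V = {[3=4]}: π^{-1}(V) = {3, 4} ∉ τ ✗.
  V = {[1=2], [3=4]}: π^{-1}(V) = {1, 2, 3, 4} ∈ τ ✓.
  V = {[5]}: π^{-1}(V) = {5} ∈ τ ✓.
  V = {[1=2], [5]}: π^{-1}(V) = {1, 2, 5} ∈ τ ✓.
  V = {[3=4], [5]}: π^{-1}(V) = {3, 4, 5} ∉ τ ✗.
  V = {[1=2], [3=4], [5]}: π^{-1}(V) = {1, 2, 3, 4, 5} ∈ τ ✓.
Open sets in the quotient: τ_Q = {{}, {[1=2]}, {[1=2], [3=4]}, {[5]}, {[1=2], [5]}, {[1=2], [3=4], [5]}} (6 elements).


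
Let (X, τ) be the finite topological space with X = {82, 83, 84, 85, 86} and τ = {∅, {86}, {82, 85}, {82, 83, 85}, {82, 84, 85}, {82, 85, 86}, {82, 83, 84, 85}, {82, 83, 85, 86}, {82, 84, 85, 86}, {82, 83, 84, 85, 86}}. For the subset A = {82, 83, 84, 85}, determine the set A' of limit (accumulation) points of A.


A' = {82, 83, 84, 85}

For each x ∈ X, list the open sets U ∈ τ with x ∈ U, then check whether U ∩ (A ∖ {x}) ≠ ∅ for every such U.
  x = 82: opens ∋ x are {82, 85}, {82, 83, 85}, {82, 84, 85}, {82, 85, 86}, {82, 83, 84, 85}, {82, 83, 85, 86}, {82, 84, 85, 86}, {82, 83, 84, 85, 86}; each meets A ∖ {82}, so x IS a limit point.
  x = 83: opens ∋ x are {82, 83, 85}, {82, 83, 84, 85}, {82, 83, 85, 86}, {82, 83, 84, 85, 86}; each meets A ∖ {83}, so x IS a limit point.
  x = 84: opens ∋ x are {82, 84, 85}, {82, 83, 84, 85}, {82, 84, 85, 86}, {82, 83, 84, 85, 86}; each meets A ∖ {84}, so x IS a limit point.
  x = 85: opens ∋ x are {82, 85}, {82, 83, 85}, {82, 84, 85}, {82, 85, 86}, {82, 83, 84, 85}, {82, 83, 85, 86}, {82, 84, 85, 86}, {82, 83, 84, 85, 86}; each meets A ∖ {85}, so x IS a limit point.
  x = 86: open {86} ∋ x has {86} ∩ (A ∖ {86}) = ∅, so x is NOT a limit point.
Collecting: A' = {82, 83, 84, 85}.


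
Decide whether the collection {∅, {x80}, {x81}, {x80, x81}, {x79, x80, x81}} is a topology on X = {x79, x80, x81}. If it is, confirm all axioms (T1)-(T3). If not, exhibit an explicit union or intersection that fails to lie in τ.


τ IS a topology on X.

Axiom (T1): ∅ ∈ τ? Yes; X ∈ τ? Yes.
Axiom (T2/T3): check pairwise unions and intersections of members of τ.
All pairwise intersections and unions checked — each lies in τ. Therefore τ satisfies (T1), (T2), (T3): it IS a topology on X.


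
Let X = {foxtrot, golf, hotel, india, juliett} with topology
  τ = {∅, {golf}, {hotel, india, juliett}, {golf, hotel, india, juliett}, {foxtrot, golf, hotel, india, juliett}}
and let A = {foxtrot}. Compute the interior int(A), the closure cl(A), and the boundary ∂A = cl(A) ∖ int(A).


int(A) = ∅, cl(A) = {foxtrot}, ∂A = {foxtrot}.

Closed sets in (X, τ) are complements of opens:
  closed(X, τ) = {∅, {foxtrot}, {foxtrot, golf}, {foxtrot, hotel, india, juliett}, {foxtrot, golf, hotel, india, juliett}}.
int(A) = ⋃ {U ∈ τ : U ⊆ A}. Opens contained in A: ∅.
Taking the union of these: int(A) = ∅.
cl(A) = ⋂ {C closed : A ⊆ C}. Closed sets containing A: {foxtrot}, {foxtrot, golf}, {foxtrot, hotel, india, juliett}, {foxtrot, golf, hotel, india, juliett}.
Intersecting these: cl(A) = {foxtrot}.
∂A = cl(A) ∖ int(A) = {foxtrot} ∖ ∅ = {foxtrot}.
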